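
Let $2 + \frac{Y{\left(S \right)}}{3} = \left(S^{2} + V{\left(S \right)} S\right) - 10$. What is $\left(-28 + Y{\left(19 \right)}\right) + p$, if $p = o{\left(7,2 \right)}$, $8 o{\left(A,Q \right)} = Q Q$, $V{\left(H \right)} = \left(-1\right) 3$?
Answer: $\frac{1697}{2} \approx 848.5$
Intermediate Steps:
$V{\left(H \right)} = -3$
$Y{\left(S \right)} = -36 - 9 S + 3 S^{2}$ ($Y{\left(S \right)} = -6 + 3 \left(\left(S^{2} - 3 S\right) - 10\right) = -6 + 3 \left(-10 + S^{2} - 3 S\right) = -6 - \left(30 - 3 S^{2} + 9 S\right) = -36 - 9 S + 3 S^{2}$)
$o{\left(A,Q \right)} = \frac{Q^{2}}{8}$ ($o{\left(A,Q \right)} = \frac{Q Q}{8} = \frac{Q^{2}}{8}$)
$p = \frac{1}{2}$ ($p = \frac{2^{2}}{8} = \frac{1}{8} \cdot 4 = \frac{1}{2} \approx 0.5$)
$\left(-28 + Y{\left(19 \right)}\right) + p = \left(-28 - \left(207 - 1083\right)\right) + \frac{1}{2} = \left(-28 - -876\right) + \frac{1}{2} = \left(-28 + 876\right) + \frac{1}{2} = 848 + \frac{1}{2} = \frac{1697}{2}$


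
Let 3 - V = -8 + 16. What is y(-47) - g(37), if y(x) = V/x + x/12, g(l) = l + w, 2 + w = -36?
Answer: -1585/564 ≈ -2.8103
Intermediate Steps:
w = -38 (w = -2 - 36 = -38)
V = -5 (V = 3 - (-8 + 16) = 3 - 1*8 = 3 - 8 = -5)
g(l) = -38 + l (g(l) = l - 38 = -38 + l)
y(x) = -5/x + x/12
y(-47) - g(37) = (-5/(-47) + (1/12)*(-47)) - (-38 + 37) = (-5*(-1/47) - 47/12) - 1*(-1) = (5/47 - 47/12) + 1 = -2149/564 + 1 = -1585/564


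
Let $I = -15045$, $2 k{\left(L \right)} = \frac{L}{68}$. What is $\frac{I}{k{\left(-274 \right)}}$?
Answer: $\frac{1023060}{137} \approx 7467.6$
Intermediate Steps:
$k{\left(L \right)} = \frac{L}{136}$ ($k{\left(L \right)} = \frac{L \frac{1}{68}}{2} = \frac{\frac{1}{68} L}{2} = \frac{L}{136}$)
$\frac{I}{k{\left(-274 \right)}} = - \frac{15045}{\frac{1}{136} \left(-274\right)} = - \frac{15045}{- \frac{137}{68}} = \left(-15045\right) \left(- \frac{68}{137}\right) = \frac{1023060}{137}$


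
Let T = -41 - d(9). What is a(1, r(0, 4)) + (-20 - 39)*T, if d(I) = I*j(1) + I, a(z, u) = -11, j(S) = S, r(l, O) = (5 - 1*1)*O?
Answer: 3470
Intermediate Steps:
r(l, O) = 4*O (r(l, O) = (5 - 1)*O = 4*O)
d(I) = 2*I (d(I) = I*1 + I = I + I = 2*I)
T = -59 (T = -41 - 2*9 = -41 - 1*18 = -41 - 18 = -59)
a(1, r(0, 4)) + (-20 - 39)*T = -11 + (-20 - 39)*(-59) = -11 - 59*(-59) = -11 + 3481 = 3470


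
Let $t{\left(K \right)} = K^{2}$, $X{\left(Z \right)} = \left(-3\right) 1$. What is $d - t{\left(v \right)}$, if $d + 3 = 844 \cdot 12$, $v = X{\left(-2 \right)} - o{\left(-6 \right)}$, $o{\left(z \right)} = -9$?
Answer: $10089$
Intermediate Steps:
$X{\left(Z \right)} = -3$
$v = 6$ ($v = -3 - -9 = -3 + 9 = 6$)
$d = 10125$ ($d = -3 + 844 \cdot 12 = -3 + 10128 = 10125$)
$d - t{\left(v \right)} = 10125 - 6^{2} = 10125 - 36 = 10089$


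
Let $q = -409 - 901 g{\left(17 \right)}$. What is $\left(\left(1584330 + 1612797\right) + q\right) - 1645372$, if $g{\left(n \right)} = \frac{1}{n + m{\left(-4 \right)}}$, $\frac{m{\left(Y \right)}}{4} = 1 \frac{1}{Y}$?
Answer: $\frac{24820635}{16} \approx 1.5513 \cdot 10^{6}$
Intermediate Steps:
$m{\left(Y \right)} = \frac{4}{Y}$ ($m{\left(Y \right)} = 4 \cdot 1 \frac{1}{Y} = \frac{4}{Y}$)
$g{\left(n \right)} = \frac{1}{-1 + n}$ ($g{\left(n \right)} = \frac{1}{n + \frac{4}{-4}} = \frac{1}{n + 4 \left(- \frac{1}{4}\right)} = \frac{1}{n - 1} = \frac{1}{-1 + n}$)
$q = - \frac{7445}{16}$ ($q = -409 - \frac{901}{-1 + 17} = -409 - \frac{901}{16} = - \frac{7445}{16} \approx -465.31$)
$\left(\left(1584330 + 1612797\right) + q\right) - 1645372 = \left(\left(1584330 + 1612797\right) - \frac{7445}{16}\right) - 1645372 = \left(3197127 - \frac{7445}{16}\right) - 1645372 = \frac{51146587}{16} - 1645372 = \frac{24820635}{16}$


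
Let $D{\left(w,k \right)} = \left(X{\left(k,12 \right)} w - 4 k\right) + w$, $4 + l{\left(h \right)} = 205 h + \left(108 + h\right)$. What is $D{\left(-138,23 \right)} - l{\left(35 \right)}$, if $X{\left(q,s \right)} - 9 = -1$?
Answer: $-8648$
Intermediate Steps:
$X{\left(q,s \right)} = 8$ ($X{\left(q,s \right)} = 9 - 1 = 8$)
$l{\left(h \right)} = 104 + 206 h$ ($l{\left(h \right)} = -4 + \left(205 h + \left(108 + h\right)\right) = -4 + \left(108 + 206 h\right) = 104 + 206 h$)
$D{\left(w,k \right)} = - 4 k + 9 w$ ($D{\left(w,k \right)} = \left(8 w - 4 k\right) + w = \left(- 4 k + 8 w\right) + w = - 4 k + 9 w$)
$D{\left(-138,23 \right)} - l{\left(35 \right)} = \left(\left(-4\right) 23 + 9 \left(-138\right)\right) - \left(104 + 206 \cdot 35\right) = \left(-92 - 1242\right) - \left(104 + 7210\right) = -1334 - 7314 = -8648$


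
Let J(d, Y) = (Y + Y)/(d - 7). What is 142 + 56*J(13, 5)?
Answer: 706/3 ≈ 235.33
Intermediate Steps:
J(d, Y) = 2*Y/(-7 + d) (J(d, Y) = (2*Y)/(-7 + d) = 2*Y/(-7 + d))
142 + 56*J(13, 5) = 142 + 56*(2*5/(-7 + 13)) = 142 + 56*(2*5/6) = 142 + 56*(2*5*(⅙)) = 142 + 56*(5/3) = 142 + 280/3 = 706/3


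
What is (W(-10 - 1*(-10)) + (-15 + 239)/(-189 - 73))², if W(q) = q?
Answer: 12544/17161 ≈ 0.73096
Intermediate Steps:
(W(-10 - 1*(-10)) + (-15 + 239)/(-189 - 73))² = ((-10 - 1*(-10)) + (-15 + 239)/(-189 - 73))² = ((-10 + 10) + 224/(-262))² = (0 + 224*(-1/262))² = (0 - 112/131)² = (-112/131)² = 12544/17161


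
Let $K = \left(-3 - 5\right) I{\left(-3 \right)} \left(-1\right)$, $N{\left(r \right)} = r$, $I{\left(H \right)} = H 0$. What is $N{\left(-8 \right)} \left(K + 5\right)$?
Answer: $-40$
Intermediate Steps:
$I{\left(H \right)} = 0$
$K = 0$ ($K = \left(-3 - 5\right) 0 \left(-1\right) = \left(-8\right) 0 \left(-1\right) = 0 \left(-1\right) = 0$)
$N{\left(-8 \right)} \left(K + 5\right) = - 8 \left(0 + 5\right) = \left(-8\right) 5 = -40$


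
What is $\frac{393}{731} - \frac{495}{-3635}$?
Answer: $\frac{358080}{531437} \approx 0.6738$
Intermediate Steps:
$\frac{393}{731} - \frac{495}{-3635} = 393 \cdot \frac{1}{731} - - \frac{99}{727} = \frac{393}{731} + \frac{99}{727} = \frac{358080}{531437}$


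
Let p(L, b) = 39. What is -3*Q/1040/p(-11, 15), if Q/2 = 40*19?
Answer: -19/169 ≈ -0.11243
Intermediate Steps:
Q = 1520 (Q = 2*(40*19) = 2*760 = 1520)
-3*Q/1040/p(-11, 15) = -3*1520/1040/39 = -3*1520*(1/1040)/39 = -57/(13*39) = -3*19/507 = -19/169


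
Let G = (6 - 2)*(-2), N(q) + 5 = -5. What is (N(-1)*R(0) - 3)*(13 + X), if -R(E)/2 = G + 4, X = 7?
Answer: -1660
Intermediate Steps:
N(q) = -10 (N(q) = -5 - 5 = -10)
G = -8 (G = 4*(-2) = -8)
R(E) = 8 (R(E) = -2*(-8 + 4) = -2*(-4) = 8)
(N(-1)*R(0) - 3)*(13 + X) = (-10*8 - 3)*(13 + 7) = (-80 - 3)*20 = -83*20 = -1660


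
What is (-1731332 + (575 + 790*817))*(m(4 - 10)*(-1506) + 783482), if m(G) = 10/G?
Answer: -853058339384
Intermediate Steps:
(-1731332 + (575 + 790*817))*(m(4 - 10)*(-1506) + 783482) = (-1731332 + (575 + 790*817))*((10/(4 - 10))*(-1506) + 783482) = (-1731332 + (575 + 645430))*((10/(-6))*(-1506) + 783482) = (-1731332 + 646005)*((10*(-⅙))*(-1506) + 783482) = -1085327*(-5/3*(-1506) + 783482) = -1085327*(2510 + 783482) = -1085327*785992 = -853058339384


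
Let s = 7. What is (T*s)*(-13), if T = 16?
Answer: -1456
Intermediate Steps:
(T*s)*(-13) = (16*7)*(-13) = 112*(-13) = -1456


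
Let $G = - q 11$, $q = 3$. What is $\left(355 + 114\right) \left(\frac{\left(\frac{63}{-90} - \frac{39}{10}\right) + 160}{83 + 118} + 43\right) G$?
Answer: $- \frac{3387384}{5} \approx -6.7748 \cdot 10^{5}$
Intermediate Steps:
$G = -33$ ($G = \left(-1\right) 3 \cdot 11 = \left(-3\right) 11 = -33$)
$\left(355 + 114\right) \left(\frac{\left(\frac{63}{-90} - \frac{39}{10}\right) + 160}{83 + 118} + 43\right) G = \left(355 + 114\right) \left(\frac{\left(\frac{63}{-90} - \frac{39}{10}\right) + 160}{83 + 118} + 43\right) \left(-33\right) = 469 \left(\frac{\left(63 \left(- \frac{1}{90}\right) - \frac{39}{10}\right) + 160}{201} + 43\right) \left(-33\right) = 469 \left(\left(\left(- \frac{7}{10} - \frac{39}{10}\right) + 160\right) \frac{1}{201} + 43\right) \left(-33\right) = 469 \left(\left(- \frac{23}{5} + 160\right) \frac{1}{201} + 43\right) \left(-33\right) = 469 \left(\frac{777}{5} \cdot \frac{1}{201} + 43\right) \left(-33\right) = 469 \left(\frac{259}{335} + 43\right) \left(-33\right) = 469 \cdot \frac{14664}{335} \left(-33\right) = \frac{102648}{5} \left(-33\right) = - \frac{3387384}{5}$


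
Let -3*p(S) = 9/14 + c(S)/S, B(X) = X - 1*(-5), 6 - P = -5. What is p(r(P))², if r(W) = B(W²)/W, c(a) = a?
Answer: 529/1764 ≈ 0.29989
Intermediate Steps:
P = 11 (P = 6 - 1*(-5) = 6 + 5 = 11)
B(X) = 5 + X (B(X) = X + 5 = 5 + X)
r(W) = (5 + W²)/W
p(S) = -23/42 (p(S) = -(9/14 + S/S)/3 = -(9*(1/14) + 1)/3 = -(9/14 + 1)/3 = -⅓*23/14 = -23/42)
p(r(P))² = (-23/42)² = 529/1764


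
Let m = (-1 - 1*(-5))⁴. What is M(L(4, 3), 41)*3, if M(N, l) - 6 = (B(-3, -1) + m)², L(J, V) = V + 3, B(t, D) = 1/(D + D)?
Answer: 783435/4 ≈ 1.9586e+5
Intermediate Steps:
B(t, D) = 1/(2*D)
L(J, V) = 3 + V
m = 256 (m = (-1 + 5)⁴ = 4⁴ = 256)
M(N, l) = 261145/4 (M(N, l) = 6 + ((½)/(-1) + 256)² = 6 + ((½)*(-1) + 256)² = 6 + (-½ + 256)² = 6 + (511/2)² = 6 + 261121/4 = 261145/4)
M(L(4, 3), 41)*3 = (261145/4)*3 = 783435/4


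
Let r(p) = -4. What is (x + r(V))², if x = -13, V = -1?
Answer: 289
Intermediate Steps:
(x + r(V))² = (-13 - 4)² = (-17)² = 289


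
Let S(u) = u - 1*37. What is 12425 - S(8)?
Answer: 12454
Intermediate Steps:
S(u) = -37 + u (S(u) = u - 37 = -37 + u)
12425 - S(8) = 12425 - (-37 + 8) = 12425 - 1*(-29) = 12425 + 29 = 12454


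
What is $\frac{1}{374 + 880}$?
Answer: $\frac{1}{1254} \approx 0.00079745$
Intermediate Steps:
$\frac{1}{374 + 880} = \frac{1}{1254}$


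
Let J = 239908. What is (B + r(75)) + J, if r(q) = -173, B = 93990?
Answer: 333725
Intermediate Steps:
(B + r(75)) + J = (93990 - 173) + 239908 = 93817 + 239908 = 333725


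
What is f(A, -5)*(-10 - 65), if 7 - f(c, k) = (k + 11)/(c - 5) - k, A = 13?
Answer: -375/4 ≈ -93.750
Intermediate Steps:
f(c, k) = 7 + k - (11 + k)/(-5 + c) (f(c, k) = 7 - ((k + 11)/(c - 5) - k) = 7 - ((11 + k)/(-5 + c) - k) = 7 - (-k + (11 + k)/(-5 + c)) = 7 + (k - (11 + k)/(-5 + c)) = 7 + k - (11 + k)/(-5 + c))
f(A, -5)*(-10 - 65) = ((-46 - 6*(-5) + 7*13 + 13*(-5))/(-5 + 13))*(-10 - 65) = ((-46 + 30 + 91 - 65)/8)*(-75) = ((⅛)*10)*(-75) = (5/4)*(-75) = -375/4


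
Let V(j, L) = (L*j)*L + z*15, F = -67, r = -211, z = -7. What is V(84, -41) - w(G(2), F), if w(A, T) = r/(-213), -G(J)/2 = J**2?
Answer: 30053876/213 ≈ 1.4110e+5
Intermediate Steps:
G(J) = -2*J**2
w(A, T) = 211/213 (w(A, T) = -211/(-213) = -211*(-1/213) = 211/213)
V(j, L) = -105 + j*L**2 (V(j, L) = (L*j)*L - 7*15 = j*L**2 - 105 = -105 + j*L**2)
V(84, -41) - w(G(2), F) = (-105 + 84*(-41)**2) - 1*211/213 = (-105 + 84*1681) - 211/213 = (-105 + 141204) - 211/213 = 141099 - 211/213 = 30053876/213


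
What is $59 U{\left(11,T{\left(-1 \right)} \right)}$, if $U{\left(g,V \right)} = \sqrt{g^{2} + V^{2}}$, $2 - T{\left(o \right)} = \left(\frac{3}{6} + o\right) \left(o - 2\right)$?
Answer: $\frac{59 \sqrt{485}}{2} \approx 649.67$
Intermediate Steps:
$T{\left(o \right)} = 2 - \left(\frac{1}{2} + o\right) \left(-2 + o\right)$ ($T{\left(o \right)} = 2 - \left(\frac{3}{6} + o\right) \left(o - 2\right) = 2 - \left(3 \cdot \frac{1}{6} + o\right) \left(-2 + o\right) = 2 - \left(\frac{1}{2} + o\right) \left(-2 + o\right)$)
$U{\left(g,V \right)} = \sqrt{V^{2} + g^{2}}$
$59 U{\left(11,T{\left(-1 \right)} \right)} = 59 \sqrt{\left(3 - \left(-1\right)^{2} + \frac{3}{2} \left(-1\right)\right)^{2} + 11^{2}} = 59 \sqrt{\left(3 - 1 - \frac{3}{2}\right)^{2} + 121} = 59 \sqrt{\left(\frac{1}{2}\right)^{2} + 121} = 59 \sqrt{\frac{1}{4} + 121} = 59 \sqrt{\frac{485}{4}} = 59 \frac{\sqrt{485}}{2} = \frac{59 \sqrt{485}}{2}$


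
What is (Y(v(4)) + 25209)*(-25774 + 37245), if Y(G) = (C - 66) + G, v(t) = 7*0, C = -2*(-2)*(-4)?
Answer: 288231817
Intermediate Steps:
C = -16 (C = 4*(-4) = -16)
v(t) = 0
Y(G) = -82 + G (Y(G) = (-16 - 66) + G = -82 + G)
(Y(v(4)) + 25209)*(-25774 + 37245) = ((-82 + 0) + 25209)*(-25774 + 37245) = (-82 + 25209)*11471 = 25127*11471 = 288231817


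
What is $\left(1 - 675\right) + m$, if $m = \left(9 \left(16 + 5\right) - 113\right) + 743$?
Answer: $145$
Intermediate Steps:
$m = 819$ ($m = \left(9 \cdot 21 - 113\right) + 743 = \left(189 - 113\right) + 743 = 76 + 743 = 819$)
$\left(1 - 675\right) + m = \left(1 - 675\right) + 819 = -674 + 819 = 145$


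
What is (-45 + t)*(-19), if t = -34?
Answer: 1501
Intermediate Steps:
(-45 + t)*(-19) = (-45 - 34)*(-19) = -79*(-19) = 1501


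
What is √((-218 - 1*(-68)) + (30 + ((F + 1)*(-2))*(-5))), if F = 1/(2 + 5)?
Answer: 2*I*√1330/7 ≈ 10.42*I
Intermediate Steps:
F = ⅐ (F = 1/7 = ⅐ ≈ 0.14286)
√((-218 - 1*(-68)) + (30 + ((F + 1)*(-2))*(-5))) = √((-218 - 1*(-68)) + (30 + ((⅐ + 1)*(-2))*(-5))) = √((-218 + 68) + (30 + ((8/7)*(-2))*(-5))) = √(-150 + (30 - 16/7*(-5))) = √(-150 + (30 + 80/7)) = √(-150 + 290/7) = √(-760/7) = 2*I*√1330/7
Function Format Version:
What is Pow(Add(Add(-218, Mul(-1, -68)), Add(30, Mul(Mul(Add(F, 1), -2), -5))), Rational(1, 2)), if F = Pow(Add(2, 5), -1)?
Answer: Mul(Rational(2, 7), I, Pow(1330, Rational(1, 2))) ≈ Mul(10.420, I)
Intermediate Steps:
F = Rational(1, 7) (F = Pow(7, -1) = Rational(1, 7) ≈ 0.14286)
Pow(Add(Add(-218, Mul(-1, -68)), Add(30, Mul(Mul(Add(F, 1), -2), -5))), Rational(1, 2)) = Pow(Add(Add(-218, Mul(-1, -68)), Add(30, Mul(Mul(Add(Rational(1, 7), 1), -2), -5))), Rational(1, 2)) = Pow(Add(Add(-218, 68), Add(30, Mul(Mul(Rational(8, 7), -2), -5))), Rational(1, 2)) = Pow(Add(-150, Add(30, Mul(Rational(-16, 7), -5))), Rational(1, 2)) = Pow(Add(-150, Add(30, Rational(80, 7))), Rational(1, 2)) = Pow(Add(-150, Rational(290, 7)), Rational(1, 2)) = Pow(Rational(-760, 7), Rational(1, 2)) = Mul(Rational(2, 7), I, Pow(1330, Rational(1, 2)))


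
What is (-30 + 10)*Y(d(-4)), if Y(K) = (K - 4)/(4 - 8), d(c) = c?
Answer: -40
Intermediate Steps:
Y(K) = 1 - K/4 (Y(K) = (-4 + K)/(-4) = (-4 + K)*(-1/4) = 1 - K/4)
(-30 + 10)*Y(d(-4)) = (-30 + 10)*(1 - 1/4*(-4)) = -20*(1 + 1) = -20*2 = -40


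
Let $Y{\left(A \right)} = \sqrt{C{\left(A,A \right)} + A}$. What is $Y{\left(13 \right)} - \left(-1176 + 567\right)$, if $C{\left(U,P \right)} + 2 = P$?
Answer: $609 + 2 \sqrt{6} \approx 613.9$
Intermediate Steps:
$C{\left(U,P \right)} = -2 + P$
$Y{\left(A \right)} = \sqrt{-2 + 2 A}$ ($Y{\left(A \right)} = \sqrt{\left(-2 + A\right) + A} = \sqrt{-2 + 2 A}$)
$Y{\left(13 \right)} - \left(-1176 + 567\right) = \sqrt{-2 + 2 \cdot 13} - \left(-1176 + 567\right) = \sqrt{-2 + 26} - -609 = \sqrt{24} + 609 = 2 \sqrt{6} + 609 = 609 + 2 \sqrt{6}$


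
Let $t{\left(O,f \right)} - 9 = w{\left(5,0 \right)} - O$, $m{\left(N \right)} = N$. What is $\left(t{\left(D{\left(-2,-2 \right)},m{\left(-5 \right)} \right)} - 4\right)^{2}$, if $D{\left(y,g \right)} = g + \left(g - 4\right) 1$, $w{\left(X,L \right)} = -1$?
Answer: $144$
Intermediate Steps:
$D{\left(y,g \right)} = -4 + 2 g$ ($D{\left(y,g \right)} = g + \left(g - 4\right) 1 = g + \left(-4 + g\right) 1 = g + \left(-4 + g\right) = -4 + 2 g$)
$t{\left(O,f \right)} = 8 - O$ ($t{\left(O,f \right)} = 9 - \left(1 + O\right) = 8 - O$)
$\left(t{\left(D{\left(-2,-2 \right)},m{\left(-5 \right)} \right)} - 4\right)^{2} = \left(\left(8 - \left(-4 + 2 \left(-2\right)\right)\right) - 4\right)^{2} = \left(\left(8 - \left(-4 - 4\right)\right) - 4\right)^{2} = \left(\left(8 - -8\right) - 4\right)^{2} = \left(\left(8 + 8\right) - 4\right)^{2} = \left(16 - 4\right)^{2} = 12^{2} = 144$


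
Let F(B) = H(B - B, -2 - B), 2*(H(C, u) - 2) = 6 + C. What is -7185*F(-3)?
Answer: -35925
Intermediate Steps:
H(C, u) = 5 + C/2 (H(C, u) = 2 + (6 + C)/2 = 2 + (3 + C/2) = 5 + C/2)
F(B) = 5 (F(B) = 5 + (B - B)/2 = 5 + (1/2)*0 = 5 + 0 = 5)
-7185*F(-3) = -7185*5 = -35925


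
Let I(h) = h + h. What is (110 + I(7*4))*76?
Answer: 12616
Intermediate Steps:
I(h) = 2*h
(110 + I(7*4))*76 = (110 + 2*(7*4))*76 = (110 + 2*28)*76 = (110 + 56)*76 = 166*76 = 12616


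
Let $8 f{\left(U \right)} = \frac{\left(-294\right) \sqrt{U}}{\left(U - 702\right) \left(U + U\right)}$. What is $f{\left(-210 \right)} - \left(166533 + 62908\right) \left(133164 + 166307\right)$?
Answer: $-68710925711 - \frac{7 i \sqrt{210}}{72960} \approx -6.8711 \cdot 10^{10} - 0.0013903 i$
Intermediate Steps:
$f{\left(U \right)} = - \frac{147}{8 \sqrt{U} \left(-702 + U\right)}$ ($f{\left(U \right)} = \frac{- 294 \sqrt{U} \frac{1}{\left(U - 702\right) \left(U + U\right)}}{8} = \frac{- 294 \sqrt{U} \frac{1}{\left(-702 + U\right) 2 U}}{8} = \frac{- 294 \sqrt{U} \frac{1}{2 U \left(-702 + U\right)}}{8} = \frac{\left(-147\right) \frac{1}{\sqrt{U}} \frac{1}{-702 + U}}{8} = - \frac{147}{8 \sqrt{U} \left(-702 + U\right)}$)
$f{\left(-210 \right)} - \left(166533 + 62908\right) \left(133164 + 166307\right) = - \frac{147}{8 i \sqrt{210} \left(-702 - 210\right)} - \left(166533 + 62908\right) \left(133164 + 166307\right) = - \frac{147 \left(- \frac{i \sqrt{210}}{210}\right)}{8 \left(-912\right)} - 229441 \cdot 299471 = \left(- \frac{147}{8}\right) \left(- \frac{i \sqrt{210}}{210}\right) \left(- \frac{1}{912}\right) - 68710925711 = - \frac{7 i \sqrt{210}}{72960} - 68710925711 = -68710925711 - \frac{7 i \sqrt{210}}{72960}$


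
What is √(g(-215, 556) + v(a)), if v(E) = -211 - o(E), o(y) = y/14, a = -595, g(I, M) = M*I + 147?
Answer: I*√478246/2 ≈ 345.78*I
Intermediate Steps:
g(I, M) = 147 + I*M (g(I, M) = I*M + 147 = 147 + I*M)
o(y) = y/14 (o(y) = y*(1/14) = y/14)
v(E) = -211 - E/14
√(g(-215, 556) + v(a)) = √((147 - 215*556) + (-211 - 1/14*(-595))) = √((147 - 119540) + (-211 + 85/2)) = √(-119393 - 337/2) = √(-239123/2) = I*√478246/2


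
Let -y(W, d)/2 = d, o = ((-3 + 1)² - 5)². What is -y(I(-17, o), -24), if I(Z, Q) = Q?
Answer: -48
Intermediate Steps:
o = 1 (o = ((-2)² - 5)² = (4 - 5)² = (-1)² = 1)
y(W, d) = -2*d
-y(I(-17, o), -24) = -(-2)*(-24) = -1*48 = -48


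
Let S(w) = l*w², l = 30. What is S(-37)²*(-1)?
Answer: -1686744900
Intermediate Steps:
S(w) = 30*w²
S(-37)²*(-1) = (30*(-37)²)²*(-1) = (30*1369)²*(-1) = 41070²*(-1) = 1686744900*(-1) = -1686744900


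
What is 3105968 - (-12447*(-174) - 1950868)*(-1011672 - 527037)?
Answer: 330687057158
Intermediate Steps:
3105968 - (-12447*(-174) - 1950868)*(-1011672 - 527037) = 3105968 - (2165778 - 1950868)*(-1538709) = 3105968 - 214910*(-1538709) = 3105968 - 1*(-330683951190) = 3105968 + 330683951190 = 330687057158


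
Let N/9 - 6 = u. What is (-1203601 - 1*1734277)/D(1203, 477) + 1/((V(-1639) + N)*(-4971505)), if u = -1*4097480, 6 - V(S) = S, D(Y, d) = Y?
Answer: -538593341884909576987/220542783018064815 ≈ -2442.1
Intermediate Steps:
V(S) = 6 - S
u = -4097480
N = -36877266 (N = 54 + 9*(-4097480) = 54 - 36877320 = -36877266)
(-1203601 - 1*1734277)/D(1203, 477) + 1/((V(-1639) + N)*(-4971505)) = (-1203601 - 1*1734277)/1203 + 1/(((6 - 1*(-1639)) - 36877266)*(-4971505)) = (-1203601 - 1734277)*(1/1203) - 1/4971505/((6 + 1639) - 36877266) = -2937878*1/1203 - 1/4971505/(1645 - 36877266) = -2937878/1203 - 1/4971505/(-36875621) = -2937878/1203 - 1/36875621*(-1/4971505) = -2937878/1203 + 1/183327334179605 = -538593341884909576987/220542783018064815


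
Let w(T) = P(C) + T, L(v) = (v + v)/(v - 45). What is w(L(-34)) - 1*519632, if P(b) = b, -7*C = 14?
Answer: -41051018/79 ≈ -5.1963e+5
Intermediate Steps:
C = -2 (C = -⅐*14 = -2)
L(v) = 2*v/(-45 + v) (L(v) = (2*v)/(-45 + v) = 2*v/(-45 + v))
w(T) = -2 + T
w(L(-34)) - 1*519632 = (-2 + 2*(-34)/(-45 - 34)) - 1*519632 = (-2 + 2*(-34)/(-79)) - 519632 = (-2 + 2*(-34)*(-1/79)) - 519632 = (-2 + 68/79) - 519632 = -90/79 - 519632 = -41051018/79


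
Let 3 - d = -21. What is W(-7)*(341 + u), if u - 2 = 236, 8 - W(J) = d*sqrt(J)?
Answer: 4632 - 13896*I*sqrt(7) ≈ 4632.0 - 36765.0*I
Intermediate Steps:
d = 24 (d = 3 - 1*(-21) = 3 + 21 = 24)
W(J) = 8 - 24*sqrt(J)
u = 238 (u = 2 + 236 = 238)
W(-7)*(341 + u) = (8 - 24*I*sqrt(7))*(341 + 238) = (8 - 24*I*sqrt(7))*579 = 4632 - 13896*I*sqrt(7)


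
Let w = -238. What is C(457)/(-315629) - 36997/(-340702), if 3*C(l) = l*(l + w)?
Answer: 311166691/107535431558 ≈ 0.0028936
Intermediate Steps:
C(l) = l*(-238 + l)/3 (C(l) = (l*(l - 238))/3 = (l*(-238 + l))/3 = l*(-238 + l)/3)
C(457)/(-315629) - 36997/(-340702) = ((1/3)*457*(-238 + 457))/(-315629) - 36997/(-340702) = ((1/3)*457*219)*(-1/315629) - 36997*(-1/340702) = 33361*(-1/315629) + 36997/340702 = -33361/315629 + 36997/340702 = 311166691/107535431558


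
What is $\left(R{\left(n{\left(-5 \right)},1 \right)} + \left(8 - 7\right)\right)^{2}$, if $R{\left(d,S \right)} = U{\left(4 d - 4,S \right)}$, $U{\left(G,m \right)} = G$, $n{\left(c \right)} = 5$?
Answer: $289$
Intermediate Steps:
$R{\left(d,S \right)} = -4 + 4 d$ ($R{\left(d,S \right)} = 4 d - 4 = -4 + 4 d$)
$\left(R{\left(n{\left(-5 \right)},1 \right)} + \left(8 - 7\right)\right)^{2} = \left(\left(-4 + 4 \cdot 5\right) + \left(8 - 7\right)\right)^{2} = \left(\left(-4 + 20\right) + 1\right)^{2} = \left(16 + 1\right)^{2} = 17^{2} = 289$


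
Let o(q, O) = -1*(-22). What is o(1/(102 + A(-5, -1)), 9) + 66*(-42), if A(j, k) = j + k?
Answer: -2750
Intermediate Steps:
o(q, O) = 22
o(1/(102 + A(-5, -1)), 9) + 66*(-42) = 22 + 66*(-42) = 22 - 2772 = -2750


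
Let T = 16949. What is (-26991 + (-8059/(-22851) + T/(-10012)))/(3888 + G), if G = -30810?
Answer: 6175421280983/6159328555464 ≈ 1.0026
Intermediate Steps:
(-26991 + (-8059/(-22851) + T/(-10012)))/(3888 + G) = (-26991 + (-8059/(-22851) + 16949/(-10012)))/(3888 - 30810) = (-26991 + (-8059*(-1/22851) + 16949*(-1/10012)))/(-26922) = (-26991 + (8059/22851 - 16949/10012))*(-1/26922) = (-26991 - 306614891/228784212)*(-1/26922) = -6175421280983/228784212*(-1/26922) = 6175421280983/6159328555464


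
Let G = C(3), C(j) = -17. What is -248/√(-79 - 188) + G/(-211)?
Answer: 17/211 + 248*I*√267/267 ≈ 0.080569 + 15.177*I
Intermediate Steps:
G = -17
-248/√(-79 - 188) + G/(-211) = -248/√(-79 - 188) - 17/(-211) = -248*(-I*√267/267) - 17*(-1/211) = -248*(-I*√267/267) + 17/211 = -(-248)*I*√267/267 + 17/211 = 248*I*√267/267 + 17/211 = 17/211 + 248*I*√267/267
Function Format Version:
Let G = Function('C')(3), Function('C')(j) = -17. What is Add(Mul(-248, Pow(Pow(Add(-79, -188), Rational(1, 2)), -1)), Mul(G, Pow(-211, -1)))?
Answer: Add(Rational(17, 211), Mul(Rational(248, 267), I, Pow(267, Rational(1, 2)))) ≈ Add(0.080569, Mul(15.177, I))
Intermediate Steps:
G = -17
Add(Mul(-248, Pow(Pow(Add(-79, -188), Rational(1, 2)), -1)), Mul(G, Pow(-211, -1))) = Add(Mul(-248, Pow(Pow(Add(-79, -188), Rational(1, 2)), -1)), Mul(-17, Pow(-211, -1))) = Add(Mul(-248, Pow(Pow(-267, Rational(1, 2)), -1)), Mul(-17, Rational(-1, 211))) = Add(Mul(-248, Pow(Mul(I, Pow(267, Rational(1, 2))), -1)), Rational(17, 211)) = Add(Mul(-248, Mul(Rational(-1, 267), I, Pow(267, Rational(1, 2)))), Rational(17, 211)) = Add(Mul(Rational(248, 267), I, Pow(267, Rational(1, 2))), Rational(17, 211)) = Add(Rational(17, 211), Mul(Rational(248, 267), I, Pow(267, Rational(1, 2))))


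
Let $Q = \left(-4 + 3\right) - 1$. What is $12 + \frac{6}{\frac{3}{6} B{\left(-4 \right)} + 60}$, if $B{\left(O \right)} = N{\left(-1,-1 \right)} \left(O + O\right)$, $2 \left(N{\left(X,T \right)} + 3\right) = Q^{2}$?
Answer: $\frac{387}{32} \approx 12.094$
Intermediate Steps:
$Q = -2$ ($Q = -1 - 1 = -2$)
$N{\left(X,T \right)} = -1$ ($N{\left(X,T \right)} = -3 + \frac{\left(-2\right)^{2}}{2} = -3 + \frac{1}{2} \cdot 4 = -3 + 2 = -1$)
$B{\left(O \right)} = - 2 O$ ($B{\left(O \right)} = - (O + O) = - 2 O$)
$12 + \frac{6}{\frac{3}{6} B{\left(-4 \right)} + 60} = 12 + \frac{6}{\frac{3}{6} \left(\left(-2\right) \left(-4\right)\right) + 60} = 12 + \frac{6}{3 \cdot \frac{1}{6} \cdot 8 + 60} = 12 + \frac{6}{\frac{1}{2} \cdot 8 + 60} = 12 + \frac{6}{4 + 60} = 12 + \frac{6}{64} = 12 + 6 \cdot \frac{1}{64} = 12 + \frac{3}{32} = \frac{387}{32}$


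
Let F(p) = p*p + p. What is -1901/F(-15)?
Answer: -1901/210 ≈ -9.0524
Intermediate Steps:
F(p) = p + p**2 (F(p) = p**2 + p = p + p**2)
-1901/F(-15) = -1901*(-1/(15*(1 - 15))) = -1901/((-15*(-14))) = -1901/210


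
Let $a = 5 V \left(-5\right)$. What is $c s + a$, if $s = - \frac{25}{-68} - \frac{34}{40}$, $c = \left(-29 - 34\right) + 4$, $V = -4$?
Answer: $\frac{10919}{85} \approx 128.46$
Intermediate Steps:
$c = -59$ ($c = -63 + 4 = -59$)
$a = 100$ ($a = 5 \left(-4\right) \left(-5\right) = \left(-20\right) \left(-5\right) = 100$)
$s = - \frac{41}{85}$ ($s = \left(-25\right) \left(- \frac{1}{68}\right) - \frac{17}{20} = \frac{25}{68} - \frac{17}{20} = - \frac{41}{85} \approx -0.48235$)
$c s + a = \left(-59\right) \left(- \frac{41}{85}\right) + 100 = \frac{2419}{85} + 100 = \frac{10919}{85}$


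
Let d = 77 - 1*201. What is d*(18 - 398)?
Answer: 47120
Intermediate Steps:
d = -124 (d = 77 - 201 = -124)
d*(18 - 398) = -124*(18 - 398) = -124*(-380) = 47120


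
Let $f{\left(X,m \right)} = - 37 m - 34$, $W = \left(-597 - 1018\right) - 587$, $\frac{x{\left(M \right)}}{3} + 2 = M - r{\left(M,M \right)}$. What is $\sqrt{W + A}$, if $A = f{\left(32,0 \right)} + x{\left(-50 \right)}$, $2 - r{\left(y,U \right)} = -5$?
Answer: $i \sqrt{2413} \approx 49.122 i$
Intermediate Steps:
$r{\left(y,U \right)} = 7$ ($r{\left(y,U \right)} = 2 - -5 = 2 + 5 = 7$)
$x{\left(M \right)} = -27 + 3 M$ ($x{\left(M \right)} = -6 + 3 \left(M - 7\right) = -6 + 3 \left(-7 + M\right) = -6 + \left(-21 + 3 M\right) = -27 + 3 M$)
$W = -2202$ ($W = -1615 - 587 = -2202$)
$f{\left(X,m \right)} = -34 - 37 m$
$A = -211$ ($A = \left(-34 - 0\right) + \left(-27 + 3 \left(-50\right)\right) = \left(-34 + 0\right) - 177 = -34 - 177 = -211$)
$\sqrt{W + A} = \sqrt{-2202 - 211} = \sqrt{-2413} = i \sqrt{2413}$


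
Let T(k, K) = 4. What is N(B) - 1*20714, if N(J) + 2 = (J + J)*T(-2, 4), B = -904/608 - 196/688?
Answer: -16936552/817 ≈ -20730.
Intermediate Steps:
B = -2895/1634 (B = -904*1/608 - 196*1/688 = -113/76 - 49/172 = -2895/1634 ≈ -1.7717)
N(J) = -2 + 8*J (N(J) = -2 + (J + J)*4 = -2 + (2*J)*4 = -2 + 8*J)
N(B) - 1*20714 = (-2 + 8*(-2895/1634)) - 1*20714 = (-2 - 11580/817) - 20714 = -13214/817 - 20714 = -16936552/817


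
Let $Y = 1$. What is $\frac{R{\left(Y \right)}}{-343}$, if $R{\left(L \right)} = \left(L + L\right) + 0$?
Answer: $- \frac{2}{343} \approx -0.0058309$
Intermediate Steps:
$R{\left(L \right)} = 2 L$ ($R{\left(L \right)} = 2 L + 0 = 2 L$)
$\frac{R{\left(Y \right)}}{-343} = \frac{2 \cdot 1}{-343} = 2 \left(- \frac{1}{343}\right) = - \frac{2}{343}$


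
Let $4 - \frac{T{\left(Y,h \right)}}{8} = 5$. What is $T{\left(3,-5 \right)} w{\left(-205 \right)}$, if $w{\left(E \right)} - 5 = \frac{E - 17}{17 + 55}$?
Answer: $- \frac{46}{3} \approx -15.333$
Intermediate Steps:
$T{\left(Y,h \right)} = -8$ ($T{\left(Y,h \right)} = 32 - 40 = -8$)
$w{\left(E \right)} = \frac{343}{72} + \frac{E}{72}$ ($w{\left(E \right)} = 5 + \frac{E - 17}{17 + 55} = 5 + \frac{-17 + E}{72} = 5 + \left(-17 + E\right) \frac{1}{72} = 5 + \left(- \frac{17}{72} + \frac{E}{72}\right) = \frac{343}{72} + \frac{E}{72}$)
$T{\left(3,-5 \right)} w{\left(-205 \right)} = - 8 \left(\frac{343}{72} + \frac{1}{72} \left(-205\right)\right) = - 8 \left(\frac{343}{72} - \frac{205}{72}\right) = \left(-8\right) \frac{23}{12} = - \frac{46}{3}$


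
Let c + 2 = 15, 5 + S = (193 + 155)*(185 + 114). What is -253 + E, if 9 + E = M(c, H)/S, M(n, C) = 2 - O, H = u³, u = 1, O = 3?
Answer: -27260315/104047 ≈ -262.00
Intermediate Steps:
S = 104047 (S = -5 + (193 + 155)*(185 + 114) = -5 + 348*299 = -5 + 104052 = 104047)
H = 1 (H = 1³ = 1)
c = 13 (c = -2 + 15 = 13)
M(n, C) = -1 (M(n, C) = 2 - 1*3 = 2 - 3 = -1)
E = -936424/104047 (E = -9 - 1/104047 = -936424/104047 ≈ -9.0000)
-253 + E = -253 - 936424/104047 = -27260315/104047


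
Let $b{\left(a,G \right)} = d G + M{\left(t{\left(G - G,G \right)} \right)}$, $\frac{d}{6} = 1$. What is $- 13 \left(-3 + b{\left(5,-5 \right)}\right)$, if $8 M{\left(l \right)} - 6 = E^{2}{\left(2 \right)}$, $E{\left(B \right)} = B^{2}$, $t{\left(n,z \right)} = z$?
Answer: $\frac{1573}{4} \approx 393.25$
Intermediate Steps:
$d = 6$ ($d = 6 \cdot 1 = 6$)
$M{\left(l \right)} = \frac{11}{4}$ ($M{\left(l \right)} = \frac{3}{4} + \frac{\left(2^{2}\right)^{2}}{8} = \frac{3}{4} + \frac{4^{2}}{8} = \frac{3}{4} + \frac{1}{8} \cdot 16 = \frac{3}{4} + 2 = \frac{11}{4}$)
$b{\left(a,G \right)} = \frac{11}{4} + 6 G$ ($b{\left(a,G \right)} = 6 G + \frac{11}{4} = \frac{11}{4} + 6 G$)
$- 13 \left(-3 + b{\left(5,-5 \right)}\right) = - 13 \left(-3 + \left(\frac{11}{4} + 6 \left(-5\right)\right)\right) = - 13 \left(-3 + \left(\frac{11}{4} - 30\right)\right) = - 13 \left(-3 - \frac{109}{4}\right) = \left(-13\right) \left(- \frac{121}{4}\right) = \frac{1573}{4}$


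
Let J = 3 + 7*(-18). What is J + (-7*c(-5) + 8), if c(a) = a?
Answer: -80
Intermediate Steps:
J = -123 (J = 3 - 126 = -123)
J + (-7*c(-5) + 8) = -123 + (-7*(-5) + 8) = -123 + (35 + 8) = -123 + 43 = -80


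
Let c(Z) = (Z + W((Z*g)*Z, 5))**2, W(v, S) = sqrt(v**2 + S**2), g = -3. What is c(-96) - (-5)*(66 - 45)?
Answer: 764421250 - 192*sqrt(764411929) ≈ 7.5911e+8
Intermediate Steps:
W(v, S) = sqrt(S**2 + v**2)
c(Z) = (Z + sqrt(25 + 9*Z**4))**2 (c(Z) = (Z + sqrt(5**2 + ((Z*(-3))*Z)**2))**2 = (Z + sqrt(25 + ((-3*Z)*Z)**2))**2 = (Z + sqrt(25 + (-3*Z**2)**2))**2 = (Z + sqrt(25 + 9*Z**4))**2)
c(-96) - (-5)*(66 - 45) = (-96 + sqrt(25 + 9*(-96)**4))**2 - (-5)*(66 - 45) = (-96 + sqrt(25 + 9*84934656))**2 - (-5)*21 = (-96 + sqrt(25 + 764411904))**2 - 1*(-105) = (-96 + sqrt(764411929))**2 + 105 = 105 + (-96 + sqrt(764411929))**2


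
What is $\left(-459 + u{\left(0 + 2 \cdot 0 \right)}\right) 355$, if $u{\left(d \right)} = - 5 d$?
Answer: $-162945$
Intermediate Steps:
$\left(-459 + u{\left(0 + 2 \cdot 0 \right)}\right) 355 = \left(-459 - 5 \left(0 + 2 \cdot 0\right)\right) 355 = \left(-459 - 5 \left(0 + 0\right)\right) 355 = \left(-459 - 0\right) 355 = \left(-459 + 0\right) 355 = \left(-459\right) 355 = -162945$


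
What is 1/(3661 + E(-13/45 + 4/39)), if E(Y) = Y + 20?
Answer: 585/2153276 ≈ 0.00027168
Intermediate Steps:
E(Y) = 20 + Y
1/(3661 + E(-13/45 + 4/39)) = 1/(3661 + (20 + (-13/45 + 4/39))) = 1/(3661 + (20 - 109/585)) = 1/(3661 + 11591/585) = 1/(2153276/585) = 585/2153276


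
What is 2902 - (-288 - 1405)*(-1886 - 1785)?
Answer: -6212101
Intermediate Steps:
2902 - (-288 - 1405)*(-1886 - 1785) = 2902 - (-1693)*(-3671) = 2902 - 1*6215003 = 2902 - 6215003 = -6212101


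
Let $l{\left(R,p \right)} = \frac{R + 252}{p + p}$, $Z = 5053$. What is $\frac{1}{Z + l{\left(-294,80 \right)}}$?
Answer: $\frac{80}{404219} \approx 0.00019791$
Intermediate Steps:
$l{\left(R,p \right)} = \frac{252 + R}{2 p}$
$\frac{1}{Z + l{\left(-294,80 \right)}} = \frac{1}{5053 + \frac{252 - 294}{2 \cdot 80}} = \frac{1}{5053 + \frac{1}{2} \cdot \frac{1}{80} \left(-42\right)} = \frac{1}{5053 - \frac{21}{80}} = \frac{1}{\frac{404219}{80}} = \frac{80}{404219}$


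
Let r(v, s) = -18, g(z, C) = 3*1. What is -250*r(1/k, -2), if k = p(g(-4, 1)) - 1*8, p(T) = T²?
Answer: 4500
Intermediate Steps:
g(z, C) = 3
k = 1 (k = 3² - 1*8 = 9 - 8 = 1)
-250*r(1/k, -2) = -250*(-18) = 4500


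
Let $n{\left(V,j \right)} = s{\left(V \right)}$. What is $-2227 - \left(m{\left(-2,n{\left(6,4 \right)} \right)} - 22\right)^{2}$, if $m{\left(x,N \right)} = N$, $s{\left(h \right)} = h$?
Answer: $-2483$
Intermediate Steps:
$n{\left(V,j \right)} = V$
$-2227 - \left(m{\left(-2,n{\left(6,4 \right)} \right)} - 22\right)^{2} = -2227 - \left(6 - 22\right)^{2} = -2227 - \left(-16\right)^{2} = -2227 - 256 = -2483$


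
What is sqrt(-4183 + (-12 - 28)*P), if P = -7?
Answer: I*sqrt(3903) ≈ 62.474*I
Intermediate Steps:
sqrt(-4183 + (-12 - 28)*P) = sqrt(-4183 + (-12 - 28)*(-7)) = sqrt(-4183 - 40*(-7)) = sqrt(-4183 + 280) = sqrt(-3903) = I*sqrt(3903)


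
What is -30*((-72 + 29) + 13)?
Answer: 900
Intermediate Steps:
-30*((-72 + 29) + 13) = -30*(-43 + 13) = -30*(-30) = 900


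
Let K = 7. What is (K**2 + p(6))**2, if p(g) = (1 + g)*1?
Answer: 3136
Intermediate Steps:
p(g) = 1 + g
(K**2 + p(6))**2 = (7**2 + (1 + 6))**2 = (49 + 7)**2 = 56**2 = 3136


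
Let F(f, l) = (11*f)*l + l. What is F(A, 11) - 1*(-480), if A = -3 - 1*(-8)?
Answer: 1096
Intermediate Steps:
A = 5 (A = -3 + 8 = 5)
F(f, l) = l + 11*f*l (F(f, l) = 11*f*l + l = l + 11*f*l)
F(A, 11) - 1*(-480) = 11*(1 + 11*5) - 1*(-480) = 11*(1 + 55) + 480 = 11*56 + 480 = 616 + 480 = 1096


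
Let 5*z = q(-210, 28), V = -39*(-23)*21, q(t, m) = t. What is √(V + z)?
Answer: √18795 ≈ 137.09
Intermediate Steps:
V = 18837 (V = 897*21 = 18837)
z = -42 (z = (⅕)*(-210) = -42)
√(V + z) = √(18837 - 42) = √18795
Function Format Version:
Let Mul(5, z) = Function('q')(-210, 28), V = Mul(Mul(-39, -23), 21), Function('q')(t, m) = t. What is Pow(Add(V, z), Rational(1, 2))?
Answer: Pow(18795, Rational(1, 2)) ≈ 137.09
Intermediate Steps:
V = 18837 (V = Mul(897, 21) = 18837)
z = -42 (z = Mul(Rational(1, 5), -210) = -42)
Pow(Add(V, z), Rational(1, 2)) = Pow(Add(18837, -42), Rational(1, 2)) = Pow(18795, Rational(1, 2))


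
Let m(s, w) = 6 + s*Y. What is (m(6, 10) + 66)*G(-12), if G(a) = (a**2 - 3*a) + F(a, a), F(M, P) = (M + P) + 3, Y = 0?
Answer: 11448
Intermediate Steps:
m(s, w) = 6 (m(s, w) = 6 + s*0 = 6 + 0 = 6)
F(M, P) = 3 + M + P
G(a) = 3 + a**2 - a (G(a) = (a**2 - 3*a) + (3 + a + a) = (a**2 - 3*a) + (3 + 2*a) = 3 + a**2 - a)
(m(6, 10) + 66)*G(-12) = (6 + 66)*(3 + (-12)**2 - 1*(-12)) = 72*(3 + 144 + 12) = 72*159 = 11448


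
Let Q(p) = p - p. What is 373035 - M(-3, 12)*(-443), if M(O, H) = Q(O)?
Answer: 373035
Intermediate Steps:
Q(p) = 0
M(O, H) = 0
373035 - M(-3, 12)*(-443) = 373035 - 0*(-443) = 373035 - 1*0 = 373035 + 0 = 373035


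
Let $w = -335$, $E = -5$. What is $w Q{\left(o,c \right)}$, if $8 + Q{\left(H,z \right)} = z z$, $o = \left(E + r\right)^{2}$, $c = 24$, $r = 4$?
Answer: $-190280$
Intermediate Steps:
$o = 1$ ($o = \left(-5 + 4\right)^{2} = \left(-1\right)^{2} = 1$)
$Q{\left(H,z \right)} = -8 + z^{2}$ ($Q{\left(H,z \right)} = -8 + z z = -8 + z^{2}$)
$w Q{\left(o,c \right)} = - 335 \left(-8 + 24^{2}\right) = - 335 \left(-8 + 576\right) = \left(-335\right) 568 = -190280$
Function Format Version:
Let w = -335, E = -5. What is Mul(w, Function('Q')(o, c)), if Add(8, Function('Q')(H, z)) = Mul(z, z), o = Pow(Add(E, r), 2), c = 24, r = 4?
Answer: -190280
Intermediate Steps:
o = 1 (o = Pow(Add(-5, 4), 2) = Pow(-1, 2) = 1)
Function('Q')(H, z) = Add(-8, Pow(z, 2)) (Function('Q')(H, z) = Add(-8, Mul(z, z)) = Add(-8, Pow(z, 2)))
Mul(w, Function('Q')(o, c)) = Mul(-335, Add(-8, Pow(24, 2))) = Mul(-335, Add(-8, 576)) = Mul(-335, 568) = -190280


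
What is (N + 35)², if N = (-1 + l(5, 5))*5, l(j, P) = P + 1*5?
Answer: 6400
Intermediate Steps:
l(j, P) = 5 + P (l(j, P) = P + 5 = 5 + P)
N = 45 (N = (-1 + (5 + 5))*5 = (-1 + 10)*5 = 9*5 = 45)
(N + 35)² = (45 + 35)² = 80² = 6400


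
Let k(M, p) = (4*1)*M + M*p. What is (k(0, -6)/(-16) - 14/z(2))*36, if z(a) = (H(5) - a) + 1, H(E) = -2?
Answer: 168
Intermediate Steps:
k(M, p) = 4*M + M*p
z(a) = -1 - a (z(a) = (-2 - a) + 1 = -1 - a)
(k(0, -6)/(-16) - 14/z(2))*36 = ((0*(4 - 6))/(-16) - 14/(-1 - 1*2))*36 = ((0*(-2))*(-1/16) - 14/(-1 - 2))*36 = (0*(-1/16) - 14/(-3))*36 = (0 - 14*(-1/3))*36 = (0 + 14/3)*36 = (14/3)*36 = 168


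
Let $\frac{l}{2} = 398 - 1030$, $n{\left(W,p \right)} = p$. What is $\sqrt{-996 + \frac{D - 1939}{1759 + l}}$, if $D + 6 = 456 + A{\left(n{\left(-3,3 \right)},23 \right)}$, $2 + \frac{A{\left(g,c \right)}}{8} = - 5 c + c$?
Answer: $\frac{i \sqrt{3026595}}{55} \approx 31.631 i$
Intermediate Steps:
$A{\left(g,c \right)} = -16 - 32 c$ ($A{\left(g,c \right)} = -16 + 8 \left(- 5 c + c\right) = -16 + 8 \left(- 4 c\right) = -16 - 32 c$)
$D = -302$ ($D = -6 + \left(456 - 752\right) = -6 - 296 = -302$)
$l = -1264$ ($l = 2 \left(398 - 1030\right) = 2 \left(-632\right) = -1264$)
$\sqrt{-996 + \frac{D - 1939}{1759 + l}} = \sqrt{-996 + \frac{-302 - 1939}{1759 - 1264}} = \sqrt{-996 - \frac{2241}{495}} = \sqrt{-996 - \frac{249}{55}} = \sqrt{- \frac{55029}{55}} = \frac{i \sqrt{3026595}}{55}$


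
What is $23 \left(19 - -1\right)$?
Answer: $460$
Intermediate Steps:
$23 \left(19 - -1\right) = 23 \left(19 + \left(-7 + 8\right)\right) = 23 \left(19 + 1\right) = 23 \cdot 20 = 460$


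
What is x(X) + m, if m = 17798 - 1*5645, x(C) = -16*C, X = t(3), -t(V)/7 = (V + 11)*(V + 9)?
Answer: 30969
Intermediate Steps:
t(V) = -7*(9 + V)*(11 + V) (t(V) = -7*(V + 11)*(V + 9) = -7*(11 + V)*(9 + V) = -7*(9 + V)*(11 + V))
X = -1176 (X = -693 - 140*3 - 7*3² = -693 - 420 - 7*9 = -693 - 420 - 63 = -1176)
m = 12153 (m = 17798 - 5645 = 12153)
x(X) + m = -16*(-1176) + 12153 = 18816 + 12153 = 30969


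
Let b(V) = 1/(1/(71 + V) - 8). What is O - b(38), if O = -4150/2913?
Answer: -3297133/2537223 ≈ -1.2995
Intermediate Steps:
b(V) = 1/(-8 + 1/(71 + V))
O = -4150/2913 (O = -4150*1/2913 = -4150/2913 ≈ -1.4246)
O - b(38) = -4150/2913 - (-71 - 1*38)/(567 + 8*38) = -4150/2913 - (-71 - 38)/(567 + 304) = -4150/2913 - (-109)/871 = -4150/2913 - 1*(-109/871) = -4150/2913 + 109/871 = -3297133/2537223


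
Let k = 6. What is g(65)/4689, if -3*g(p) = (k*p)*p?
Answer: -8450/4689 ≈ -1.8021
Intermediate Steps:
g(p) = -2*p² (g(p) = -6*p*p/3 = -2*p²)
g(65)/4689 = -2*65²/4689 = -2*4225*(1/4689) = -8450*1/4689 = -8450/4689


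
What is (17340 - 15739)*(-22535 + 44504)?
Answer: 35172369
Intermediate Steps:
(17340 - 15739)*(-22535 + 44504) = 1601*21969 = 35172369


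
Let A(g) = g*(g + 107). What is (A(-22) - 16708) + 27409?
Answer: 8831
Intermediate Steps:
A(g) = g*(107 + g)
(A(-22) - 16708) + 27409 = (-22*(107 - 22) - 16708) + 27409 = (-22*85 - 16708) + 27409 = (-1870 - 16708) + 27409 = -18578 + 27409 = 8831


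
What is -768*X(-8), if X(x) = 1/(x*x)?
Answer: -12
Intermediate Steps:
X(x) = x⁻² (X(x) = 1/(x²) = x⁻²)
-768*X(-8) = -768/(-8)² = -768*1/64 = -12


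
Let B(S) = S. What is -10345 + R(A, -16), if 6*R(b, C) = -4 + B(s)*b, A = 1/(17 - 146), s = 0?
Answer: -31037/3 ≈ -10346.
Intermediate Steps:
A = -1/129 (A = 1/(-129) = -1/129 ≈ -0.0077519)
R(b, C) = -2/3 (R(b, C) = (-4 + 0*b)/6 = (-4 + 0)/6 = (1/6)*(-4) = -2/3)
-10345 + R(A, -16) = -10345 - 2/3 = -31037/3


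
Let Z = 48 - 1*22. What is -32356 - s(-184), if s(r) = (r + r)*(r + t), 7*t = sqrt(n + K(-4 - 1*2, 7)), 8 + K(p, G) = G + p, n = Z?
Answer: -100068 + 368*sqrt(19)/7 ≈ -99839.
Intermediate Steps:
Z = 26 (Z = 48 - 22 = 26)
n = 26
K(p, G) = -8 + G + p (K(p, G) = -8 + (G + p) = -8 + G + p)
t = sqrt(19)/7 (t = sqrt(26 + (-8 + 7 + (-4 - 1*2)))/7 = sqrt(26 + (-8 + 7 + (-4 - 2)))/7 = sqrt(26 + (-8 + 7 - 6))/7 = sqrt(26 - 7)/7 = sqrt(19)/7 ≈ 0.62270)
s(r) = 2*r*(r + sqrt(19)/7) (s(r) = (r + r)*(r + sqrt(19)/7) = (2*r)*(r + sqrt(19)/7) = 2*r*(r + sqrt(19)/7))
-32356 - s(-184) = -32356 - 2*(-184)*(sqrt(19) + 7*(-184))/7 = -32356 - 2*(-184)*(sqrt(19) - 1288)/7 = -32356 - 2*(-184)*(-1288 + sqrt(19))/7 = -32356 - (67712 - 368*sqrt(19)/7) = -32356 + (-67712 + 368*sqrt(19)/7) = -100068 + 368*sqrt(19)/7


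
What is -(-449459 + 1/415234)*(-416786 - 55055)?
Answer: -88059996492473605/415234 ≈ -2.1207e+11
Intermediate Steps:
-(-449459 + 1/415234)*(-416786 - 55055) = -(-449459 + 1/415234)*(-471841) = -(-186630658405)*(-471841)/415234 = -1*88059996492473605/415234 = -88059996492473605/415234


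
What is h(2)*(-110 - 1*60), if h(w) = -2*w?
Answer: 680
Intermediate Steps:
h(2)*(-110 - 1*60) = (-2*2)*(-110 - 1*60) = -4*(-110 - 60) = -4*(-170) = 680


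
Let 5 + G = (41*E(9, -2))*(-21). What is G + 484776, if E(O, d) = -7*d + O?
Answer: 464968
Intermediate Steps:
E(O, d) = O - 7*d
G = -19808 (G = -5 + (41*(9 - 7*(-2)))*(-21) = -5 + (41*(9 + 14))*(-21) = -5 + (41*23)*(-21) = -5 + 943*(-21) = -5 - 19803 = -19808)
G + 484776 = -19808 + 484776 = 464968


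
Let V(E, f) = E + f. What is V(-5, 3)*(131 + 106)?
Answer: -474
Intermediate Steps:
V(-5, 3)*(131 + 106) = (-5 + 3)*(131 + 106) = -2*237 = -474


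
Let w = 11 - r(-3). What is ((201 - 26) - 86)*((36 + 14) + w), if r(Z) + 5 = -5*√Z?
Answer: 5874 + 445*I*√3 ≈ 5874.0 + 770.76*I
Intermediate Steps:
r(Z) = -5 - 5*√Z
w = 16 + 5*I*√3 (w = 11 - (-5 - 5*I*√3) = 11 + (5 + 5*I*√3) = 16 + 5*I*√3 ≈ 16.0 + 8.6602*I)
((201 - 26) - 86)*((36 + 14) + w) = ((201 - 26) - 86)*((36 + 14) + (16 + 5*I*√3)) = (175 - 86)*(50 + (16 + 5*I*√3)) = 89*(66 + 5*I*√3) = 5874 + 445*I*√3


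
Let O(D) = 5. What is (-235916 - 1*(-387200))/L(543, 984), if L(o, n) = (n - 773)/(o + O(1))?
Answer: 82903632/211 ≈ 3.9291e+5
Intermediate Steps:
L(o, n) = (-773 + n)/(5 + o) (L(o, n) = (n - 773)/(o + 5) = (-773 + n)/(5 + o))
(-235916 - 1*(-387200))/L(543, 984) = (-235916 - 1*(-387200))/(((-773 + 984)/(5 + 543))) = (-235916 + 387200)/((211/548)) = 151284/(((1/548)*211)) = 151284/(211/548) = 151284*(548/211) = 82903632/211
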